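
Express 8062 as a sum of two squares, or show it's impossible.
Not possible

Factorization: 8062 = 2 × 29 × 139
By Fermat: n is sum of two squares iff every prime p ≡ 3 (mod 4) appears to even power.
Prime(s) ≡ 3 (mod 4) with odd exponent: [(139, 1)]
Therefore 8062 cannot be expressed as a² + b².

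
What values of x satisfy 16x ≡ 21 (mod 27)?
x ≡ 3 (mod 27)

gcd(16, 27) = 1, which divides 21, so solutions exist.
Find 16^(-1) mod 27 by the extended Euclidean algorithm:
27 = 1 × 16 + 11  ⟹  11 = (1)·27 + (-1)·16
16 = 1 × 11 + 5  ⟹  5 = (-1)·27 + (2)·16
11 = 2 × 5 + 1  ⟹  1 = (3)·27 + (-5)·16
So (-5)·16 ≡ 1 (mod 27), i.e. 16^(-1) ≡ -5 ≡ 22 (mod 27).
x ≡ 22 × 21 = 462 ≡ 3 (mod 27).
Check: 16 × 3 = 48 ≡ 21 (mod 27).
Unique solution: x ≡ 3 (mod 27)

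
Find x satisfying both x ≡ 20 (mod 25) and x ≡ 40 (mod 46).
270

Using Chinese Remainder Theorem:
M = 25 × 46 = 1150
M1 = 46, M2 = 25
y1 = 46^(-1) mod 25 = 6
y2 = 25^(-1) mod 46 = 35
x = (20×46×6 + 40×25×35) mod 1150 = 270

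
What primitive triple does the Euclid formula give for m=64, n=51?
(1495, 6528, 6697)

Euclid's formula: a = m² - n², b = 2mn, c = m² + n²
m = 64, n = 51
a = 64² - 51² = 4096 - 2601 = 1495
b = 2 × 64 × 51 = 6528
c = 64² + 51² = 4096 + 2601 = 6697
Verification: 1495² + 6528² = 2235025 + 42614784 = 44849809 = 6697² ✓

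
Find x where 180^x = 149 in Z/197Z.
191

Baby-step giant-step with step n = ⌈√197⌉ = 15.
Baby steps 180^j mod 197 (j:value) for j=0..14: 0:1, 1:180, 2:92, 3:12, 4:190, 5:119, 6:144, 7:113, 8:49, 9:152, 10:174, 11:194, 12:51, 13:118, 14:161.
Giant-step multiplier: 180^(-15) ≡ 180^(196-15) = 180^181 ≡ 122 (mod 197).
Giant steps γ_i = 149·122^i mod 197: γ_0=149, γ_1=54, γ_2=87, γ_3=173, γ_4=27, γ_5=142, γ_6=185, γ_7=112, γ_8=71, γ_9=191, γ_10=56, γ_11=134, γ_12=194 (in table at j=11).
x = i·n + j = 12·15 + 11 = 191.
Check: 180^191 ≡ 149 (mod 197).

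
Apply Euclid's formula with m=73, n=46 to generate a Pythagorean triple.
(3213, 6716, 7445)

Euclid's formula: a = m² - n², b = 2mn, c = m² + n²
m = 73, n = 46
a = 73² - 46² = 5329 - 2116 = 3213
b = 2 × 73 × 46 = 6716
c = 73² + 46² = 5329 + 2116 = 7445
Verification: 3213² + 6716² = 10323369 + 45104656 = 55428025 = 7445² ✓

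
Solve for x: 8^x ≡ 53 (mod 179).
159

Baby-step giant-step with step n = ⌈√179⌉ = 14.
Baby steps 8^j mod 179 (j:value) for j=0..13: 0:1, 1:8, 2:64, 3:154, 4:158, 5:11, 6:88, 7:167, 8:83, 9:127, 10:121, 11:73, 12:47, 13:18.
Giant-step multiplier: 8^(-14) ≡ 8^(178-14) = 8^164 ≡ 46 (mod 179).
Giant steps γ_i = 53·46^i mod 179: γ_0=53, γ_1=111, γ_2=94, γ_3=28, γ_4=35, γ_5=178, γ_6=133, γ_7=32, γ_8=40, γ_9=50, γ_10=152, γ_11=11 (in table at j=5).
x = i·n + j = 11·14 + 5 = 159.
Check: 8^159 ≡ 53 (mod 179).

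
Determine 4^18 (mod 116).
24

Repeated squaring. Binary of 18 = 10010.
4^1 ≡ 4 (mod 116); 4^2 ≡ 16 (mod 116); 4^4 ≡ 24 (mod 116); 4^8 ≡ 112 (mod 116); 4^16 ≡ 16 (mod 116)
4^18 = 4^2 × 4^16 ≡ 24 (mod 116)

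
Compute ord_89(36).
44

89 is prime, so ord(36) divides φ(89) = 88.
Divisors of 88: 1, 2, 4, 8, 11, 22, 44, 88.
Repeated squaring: 36^1 ≡ 36, 36^2 ≡ 50, 36^4 ≡ 8, 36^8 ≡ 64, 36^16 ≡ 2, 36^32 ≡ 4, 36^64 ≡ 16 (mod 89).
Test 36^d mod 89 for each divisor d in increasing order:
36^1 ≡ 36
36^2 ≡ 50
36^4 ≡ 8
36^8 ≡ 64
36^11 = 36^8·36^2·36^1 ≡ 34
36^22 = 36^16·36^4·36^2 ≡ 88
36^44 = 36^32·36^8·36^4 ≡ 1  ← first divisor giving 1
The order is 44.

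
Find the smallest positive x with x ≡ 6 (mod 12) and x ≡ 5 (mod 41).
210

Using Chinese Remainder Theorem:
M = 12 × 41 = 492
M1 = 41, M2 = 12
y1 = 41^(-1) mod 12 = 5
y2 = 12^(-1) mod 41 = 24
x = (6×41×5 + 5×12×24) mod 492 = 210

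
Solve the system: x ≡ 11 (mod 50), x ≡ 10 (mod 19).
561

Using Chinese Remainder Theorem:
M = 50 × 19 = 950
M1 = 19, M2 = 50
y1 = 19^(-1) mod 50 = 29
y2 = 50^(-1) mod 19 = 8
x = (11×19×29 + 10×50×8) mod 950 = 561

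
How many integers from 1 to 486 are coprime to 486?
162

486 = 2 × 3^5
φ(n) = n × ∏(1 - 1/p) for each prime p dividing n
φ(486) = 486 × (1 - 1/2) × (1 - 1/3) = 162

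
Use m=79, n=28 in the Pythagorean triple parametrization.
(5457, 4424, 7025)

Euclid's formula: a = m² - n², b = 2mn, c = m² + n²
m = 79, n = 28
a = 79² - 28² = 6241 - 784 = 5457
b = 2 × 79 × 28 = 4424
c = 79² + 28² = 6241 + 784 = 7025
Verification: 5457² + 4424² = 29778849 + 19571776 = 49350625 = 7025² ✓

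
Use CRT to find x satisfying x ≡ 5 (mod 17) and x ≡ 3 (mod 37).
447

Using Chinese Remainder Theorem:
M = 17 × 37 = 629
M1 = 37, M2 = 17
y1 = 37^(-1) mod 17 = 6
y2 = 17^(-1) mod 37 = 24
x = (5×37×6 + 3×17×24) mod 629 = 447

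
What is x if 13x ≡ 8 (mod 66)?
x ≡ 26 (mod 66)

gcd(13, 66) = 1, which divides 8, so solutions exist.
Find 13^(-1) mod 66 by the extended Euclidean algorithm:
66 = 5 × 13 + 1  ⟹  1 = (1)·66 + (-5)·13
So (-5)·13 ≡ 1 (mod 66), i.e. 13^(-1) ≡ -5 ≡ 61 (mod 66).
x ≡ 61 × 8 = 488 ≡ 26 (mod 66).
Check: 13 × 26 = 338 ≡ 8 (mod 66).
Unique solution: x ≡ 26 (mod 66)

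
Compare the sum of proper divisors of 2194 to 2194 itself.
deficient

Proper divisors of 2194: sum = 1 + 2 + 1097 = 1100
Since 1100 < 2194, 2194 is deficient.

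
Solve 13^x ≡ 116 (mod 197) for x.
174

Baby-step giant-step with step n = ⌈√197⌉ = 15.
Baby steps 13^j mod 197 (j:value) for j=0..14: 0:1, 1:13, 2:169, 3:30, 4:193, 5:145, 6:112, 7:77, 8:16, 9:11, 10:143, 11:86, 12:133, 13:153, 14:19.
Giant-step multiplier: 13^(-15) ≡ 13^(196-15) = 13^181 ≡ 67 (mod 197).
Giant steps γ_i = 116·67^i mod 197: γ_0=116, γ_1=89, γ_2=53, γ_3=5, γ_4=138, γ_5=184, γ_6=114, γ_7=152, γ_8=137, γ_9=117, γ_10=156, γ_11=11 (in table at j=9).
x = i·n + j = 11·15 + 9 = 174.
Check: 13^174 ≡ 116 (mod 197).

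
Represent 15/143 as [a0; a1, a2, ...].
[0; 9, 1, 1, 7]

Euclidean algorithm steps:
15 = 0 × 143 + 15
143 = 9 × 15 + 8
15 = 1 × 8 + 7
8 = 1 × 7 + 1
7 = 7 × 1 + 0
Continued fraction: [0; 9, 1, 1, 7]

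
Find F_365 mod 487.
178

Matrix identity: Q^n = [[F_(n+1), F_n], [F_n, F_(n-1)]] with Q = [[1,1],[1,0]].
n = 365 = 101101101₂. Square-and-multiply, entries mod 487:
Q^1 = [[1,1],[1,0]]
Q^2 = (Q^1)² = [[2,1],[1,1]]
Q^5 = (Q^2)²·Q = [[8,5],[5,3]]
Q^11 = (Q^5)²·Q = [[144,89],[89,55]]
Q^22 = (Q^11)² = [[411,179],[179,232]]
Q^45 = (Q^22)²·Q = [[483,318],[318,165]]
Q^91 = (Q^45)²·Q = [[394,331],[331,63]]
Q^182 = (Q^91)² = [[356,297],[297,59]]
Q^365 = (Q^182)²·Q = [[222,178],[178,44]]
F_365 mod 487 = Q^365[0][1] = 178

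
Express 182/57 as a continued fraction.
[3; 5, 5, 2]

Euclidean algorithm steps:
182 = 3 × 57 + 11
57 = 5 × 11 + 2
11 = 5 × 2 + 1
2 = 2 × 1 + 0
Continued fraction: [3; 5, 5, 2]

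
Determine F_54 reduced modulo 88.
80

Matrix identity: Q^n = [[F_(n+1), F_n], [F_n, F_(n-1)]] with Q = [[1,1],[1,0]].
n = 54 = 110110₂. Square-and-multiply, entries mod 88:
Q^1 = [[1,1],[1,0]]
Q^3 = (Q^1)²·Q = [[3,2],[2,1]]
Q^6 = (Q^3)² = [[13,8],[8,5]]
Q^13 = (Q^6)²·Q = [[25,57],[57,56]]
Q^27 = (Q^13)²·Q = [[43,2],[2,41]]
Q^54 = (Q^27)² = [[5,80],[80,13]]
F_54 mod 88 = Q^54[0][1] = 80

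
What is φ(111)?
72

111 = 3 × 37
φ(n) = n × ∏(1 - 1/p) for each prime p dividing n
φ(111) = 111 × (1 - 1/3) × (1 - 1/37) = 72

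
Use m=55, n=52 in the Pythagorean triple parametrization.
(321, 5720, 5729)

Euclid's formula: a = m² - n², b = 2mn, c = m² + n²
m = 55, n = 52
a = 55² - 52² = 3025 - 2704 = 321
b = 2 × 55 × 52 = 5720
c = 55² + 52² = 3025 + 2704 = 5729
Verification: 321² + 5720² = 103041 + 32718400 = 32821441 = 5729² ✓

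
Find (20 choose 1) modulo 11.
9

Using Lucas' theorem:
Write n=20 and k=1 in base 11:
n in base 11: [1, 9]
k in base 11: [0, 1]
C(20,1) mod 11 = ∏ C(n_i, k_i) mod 11
Digit binomials (mod 11): C(1,0) = 1; C(9,1) = 9
Product: 1 × 9 = 9 ≡ 9 (mod 11)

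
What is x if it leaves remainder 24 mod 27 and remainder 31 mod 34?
915

Using Chinese Remainder Theorem:
M = 27 × 34 = 918
M1 = 34, M2 = 27
y1 = 34^(-1) mod 27 = 4
y2 = 27^(-1) mod 34 = 29
x = (24×34×4 + 31×27×29) mod 918 = 915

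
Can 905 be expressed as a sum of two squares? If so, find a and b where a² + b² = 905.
8² + 29² (a=8, b=29)

Factorization: 905 = 5 × 181
By Fermat: n is sum of two squares iff every prime p ≡ 3 (mod 4) appears to even power.
All primes ≡ 3 (mod 4) appear to even power.
Search a = 0, 1, 2, … for 905 - a² a perfect square: first hit at a = 8: 905 - 64 = 841 = 29².
905 = 8² + 29² = 64 + 841 ✓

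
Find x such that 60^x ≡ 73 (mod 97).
52

Baby-step giant-step with step n = ⌈√97⌉ = 10.
Baby steps 60^j mod 97 (j:value) for j=0..9: 0:1, 1:60, 2:11, 3:78, 4:24, 5:82, 6:70, 7:29, 8:91, 9:28.
Giant-step multiplier: 60^(-10) ≡ 60^(96-10) = 60^86 ≡ 72 (mod 97).
Giant steps γ_i = 73·72^i mod 97: γ_0=73, γ_1=18, γ_2=35, γ_3=95, γ_4=50, γ_5=11 (in table at j=2).
x = i·n + j = 5·10 + 2 = 52.
Check: 60^52 ≡ 73 (mod 97).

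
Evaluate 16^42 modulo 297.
91

Repeated squaring. Binary of 42 = 101010.
16^1 ≡ 16 (mod 297); 16^2 ≡ 256 (mod 297); 16^4 ≡ 196 (mod 297); 16^8 ≡ 103 (mod 297); 16^16 ≡ 214 (mod 297); 16^32 ≡ 58 (mod 297)
16^42 = 16^2 × 16^8 × 16^32 ≡ 91 (mod 297)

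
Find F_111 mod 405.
79

Matrix identity: Q^n = [[F_(n+1), F_n], [F_n, F_(n-1)]] with Q = [[1,1],[1,0]].
n = 111 = 1101111₂. Square-and-multiply, entries mod 405:
Q^1 = [[1,1],[1,0]]
Q^3 = (Q^1)²·Q = [[3,2],[2,1]]
Q^6 = (Q^3)² = [[13,8],[8,5]]
Q^13 = (Q^6)²·Q = [[377,233],[233,144]]
Q^27 = (Q^13)²·Q = [[291,398],[398,298]]
Q^55 = (Q^27)²·Q = [[12,85],[85,332]]
Q^111 = (Q^55)²·Q = [[159,79],[79,80]]
F_111 mod 405 = Q^111[0][1] = 79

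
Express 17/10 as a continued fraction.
[1; 1, 2, 3]

Euclidean algorithm steps:
17 = 1 × 10 + 7
10 = 1 × 7 + 3
7 = 2 × 3 + 1
3 = 3 × 1 + 0
Continued fraction: [1; 1, 2, 3]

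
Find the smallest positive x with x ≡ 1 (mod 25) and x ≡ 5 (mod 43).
951

Using Chinese Remainder Theorem:
M = 25 × 43 = 1075
M1 = 43, M2 = 25
y1 = 43^(-1) mod 25 = 7
y2 = 25^(-1) mod 43 = 31
x = (1×43×7 + 5×25×31) mod 1075 = 951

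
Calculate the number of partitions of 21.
792

p(n) counts ways to write n as a sum of positive integers (order ignored).
Euler's pentagonal recurrence: p(k) = p(k-1) + p(k-2) - p(k-5) - p(k-7) + p(k-12) + p(k-15) - ... (offsets j(3j∓1)/2, signs ++--, p(0)=1, p(<0)=0).
DP table for k = 0..20: p(0)=1, p(1)=1, p(2)=2, p(3)=3, p(4)=5, p(5)=7, p(6)=11, p(7)=15, p(8)=22, p(9)=30, p(10)=42, p(11)=56, p(12)=77, p(13)=101, p(14)=135, p(15)=176, p(16)=231, p(17)=297, p(18)=385, p(19)=490, p(20)=627.
Final step: p(21) = p(20) + p(19) - p(16) - p(14) + p(9) + p(6)
= 627 + 490 - 231 - 135 + 30 + 11
= 792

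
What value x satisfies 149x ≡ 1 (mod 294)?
221

gcd(149, 294) = 1, so the inverse exists.
Extended Euclidean algorithm on (294, 149):
294 = 1 × 149 + 145  ⟹  145 = (1)·294 + (-1)·149
149 = 1 × 145 + 4  ⟹  4 = (-1)·294 + (2)·149
145 = 36 × 4 + 1  ⟹  1 = (37)·294 + (-73)·149
So (-73)·149 ≡ 1 (mod 294), i.e. 149^(-1) ≡ -73 ≡ 221 (mod 294).
Check: 149 × 221 = 32929 ≡ 1 (mod 294)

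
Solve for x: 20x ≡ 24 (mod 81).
x ≡ 66 (mod 81)

gcd(20, 81) = 1, which divides 24, so solutions exist.
Find 20^(-1) mod 81 by the extended Euclidean algorithm:
81 = 4 × 20 + 1  ⟹  1 = (1)·81 + (-4)·20
So (-4)·20 ≡ 1 (mod 81), i.e. 20^(-1) ≡ -4 ≡ 77 (mod 81).
x ≡ 77 × 24 = 1848 ≡ 66 (mod 81).
Check: 20 × 66 = 1320 ≡ 24 (mod 81).
Unique solution: x ≡ 66 (mod 81)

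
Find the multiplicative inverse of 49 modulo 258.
79

gcd(49, 258) = 1, so the inverse exists.
Extended Euclidean algorithm on (258, 49):
258 = 5 × 49 + 13  ⟹  13 = (1)·258 + (-5)·49
49 = 3 × 13 + 10  ⟹  10 = (-3)·258 + (16)·49
13 = 1 × 10 + 3  ⟹  3 = (4)·258 + (-21)·49
10 = 3 × 3 + 1  ⟹  1 = (-15)·258 + (79)·49
So (79)·49 ≡ 1 (mod 258), i.e. 49^(-1) ≡ 79 (mod 258).
Check: 49 × 79 = 3871 ≡ 1 (mod 258)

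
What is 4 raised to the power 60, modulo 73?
8

Repeated squaring. Binary of 60 = 111100.
4^1 ≡ 4 (mod 73); 4^2 ≡ 16 (mod 73); 4^4 ≡ 37 (mod 73); 4^8 ≡ 55 (mod 73); 4^16 ≡ 32 (mod 73); 4^32 ≡ 2 (mod 73)
4^60 = 4^4 × 4^8 × 4^16 × 4^32 ≡ 8 (mod 73)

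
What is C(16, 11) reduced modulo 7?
0

Using Lucas' theorem:
Write n=16 and k=11 in base 7:
n in base 7: [2, 2]
k in base 7: [1, 4]
C(16,11) mod 7 = ∏ C(n_i, k_i) mod 7
Digit binomials (mod 7): C(2,1) = 2; C(2,4) = 0 (k_i > n_i)
Product: 2 × 0 = 0 ≡ 0 (mod 7)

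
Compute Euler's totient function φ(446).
222

446 = 2 × 223
φ(n) = n × ∏(1 - 1/p) for each prime p dividing n
φ(446) = 446 × (1 - 1/2) × (1 - 1/223) = 222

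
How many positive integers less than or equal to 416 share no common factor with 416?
192

416 = 2^5 × 13
φ(n) = n × ∏(1 - 1/p) for each prime p dividing n
φ(416) = 416 × (1 - 1/2) × (1 - 1/13) = 192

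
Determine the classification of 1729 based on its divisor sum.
deficient

Proper divisors of 1729: sum = 1 + 7 + 13 + 19 + 91 + 133 + 247 = 511
Since 511 < 1729, 1729 is deficient.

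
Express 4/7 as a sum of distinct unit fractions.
1/2 + 1/14

Greedy algorithm:
4/7: ceiling(7/4) = 2, use 1/2
1/14: ceiling(14/1) = 14, use 1/14
Result: 4/7 = 1/2 + 1/14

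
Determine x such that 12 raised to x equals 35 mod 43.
24

Baby-step giant-step with step n = ⌈√43⌉ = 7.
Baby steps 12^j mod 43 (j:value) for j=0..6: 0:1, 1:12, 2:15, 3:8, 4:10, 5:34, 6:21.
Giant-step multiplier: 12^(-7) ≡ 12^(42-7) = 12^35 ≡ 7 (mod 43).
Giant steps γ_i = 35·7^i mod 43: γ_0=35, γ_1=30, γ_2=38, γ_3=8 (in table at j=3).
x = i·n + j = 3·7 + 3 = 24.
Check: 12^24 ≡ 35 (mod 43).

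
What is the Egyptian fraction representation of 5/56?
1/12 + 1/168

Greedy algorithm:
5/56: ceiling(56/5) = 12, use 1/12
1/168: ceiling(168/1) = 168, use 1/168
Result: 5/56 = 1/12 + 1/168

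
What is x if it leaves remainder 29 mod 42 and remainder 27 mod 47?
1625

Using Chinese Remainder Theorem:
M = 42 × 47 = 1974
M1 = 47, M2 = 42
y1 = 47^(-1) mod 42 = 17
y2 = 42^(-1) mod 47 = 28
x = (29×47×17 + 27×42×28) mod 1974 = 1625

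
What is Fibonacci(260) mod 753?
306

Matrix identity: Q^n = [[F_(n+1), F_n], [F_n, F_(n-1)]] with Q = [[1,1],[1,0]].
n = 260 = 100000100₂. Square-and-multiply, entries mod 753:
Q^1 = [[1,1],[1,0]]
Q^2 = (Q^1)² = [[2,1],[1,1]]
Q^4 = (Q^2)² = [[5,3],[3,2]]
Q^8 = (Q^4)² = [[34,21],[21,13]]
Q^16 = (Q^8)² = [[91,234],[234,610]]
Q^32 = (Q^16)² = [[538,633],[633,658]]
Q^65 = (Q^32)²·Q = [[688,385],[385,303]]
Q^130 = (Q^65)² = [[344,517],[517,580]]
Q^260 = (Q^130)² = [[89,306],[306,536]]
F_260 mod 753 = Q^260[0][1] = 306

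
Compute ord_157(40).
39

157 is prime, so ord(40) divides φ(157) = 156.
Divisors of 156: 1, 2, 3, 4, 6, 12, 13, 26, 39, 52, 78, 156.
Repeated squaring: 40^1 ≡ 40, 40^2 ≡ 30, 40^4 ≡ 115, 40^8 ≡ 37, 40^16 ≡ 113, 40^32 ≡ 52, 40^64 ≡ 35, 40^128 ≡ 126 (mod 157).
Test 40^d mod 157 for each divisor d in increasing order:
40^1 ≡ 40
40^2 ≡ 30
40^3 = 40^2·40^1 ≡ 101
40^4 ≡ 115
40^6 = 40^4·40^2 ≡ 153
40^12 = 40^8·40^4 ≡ 16
40^13 = 40^8·40^4·40^1 ≡ 12
40^26 = 40^16·40^8·40^2 ≡ 144
40^39 = 40^32·40^4·40^2·40^1 ≡ 1  ← first divisor giving 1
The order is 39.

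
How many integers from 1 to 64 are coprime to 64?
32

64 = 2^6
φ(n) = n × ∏(1 - 1/p) for each prime p dividing n
φ(64) = 64 × (1 - 1/2) = 32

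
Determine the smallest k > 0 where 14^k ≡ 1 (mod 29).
28

29 is prime, so ord(14) divides φ(29) = 28.
Divisors of 28: 1, 2, 4, 7, 14, 28.
Repeated squaring: 14^1 ≡ 14, 14^2 ≡ 22, 14^4 ≡ 20, 14^8 ≡ 23, 14^16 ≡ 7 (mod 29).
Test 14^d mod 29 for each divisor d in increasing order:
14^1 ≡ 14
14^2 ≡ 22
14^4 ≡ 20
14^7 = 14^4·14^2·14^1 ≡ 12
14^14 = 14^8·14^4·14^2 ≡ 28
14^28 = 14^16·14^8·14^4 ≡ 1  ← first divisor giving 1
The order is 28.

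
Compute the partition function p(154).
60356673280

p(n) counts ways to write n as a sum of positive integers (order ignored).
Euler's pentagonal recurrence: p(k) = p(k-1) + p(k-2) - p(k-5) - p(k-7) + p(k-12) + p(k-15) - ... (offsets j(3j∓1)/2, signs ++--, p(0)=1, p(<0)=0).
DP table for k = 0..153: p(0)=1, p(1)=1, p(2)=2, p(3)=3, p(4)=5, p(5)=7, p(6)=11, p(7)=15, p(8)=22, p(9)=30, p(10)=42, p(11)=56, p(12)=77, p(13)=101, p(14)=135, p(15)=176, p(16)=231, p(17)=297, p(18)=385, p(19)=490, p(20)=627, p(21)=792, p(22)=1002, p(23)=1255, p(24)=1575, p(25)=1958, p(26)=2436, p(27)=3010, p(28)=3718, p(29)=4565, p(30)=5604, p(31)=6842, p(32)=8349, p(33)=10143, p(34)=12310, p(35)=14883, p(36)=17977, p(37)=21637, p(38)=26015, p(39)=31185, p(40)=37338, p(41)=44583, p(42)=53174, p(43)=63261, p(44)=75175, p(45)=89134, p(46)=105558, p(47)=124754, p(48)=147273, p(49)=173525, p(50)=204226, p(51)=239943, p(52)=281589, p(53)=329931, p(54)=386155, p(55)=451276, p(56)=526823, p(57)=614154, p(58)=715220, p(59)=831820, p(60)=966467, p(61)=1121505, p(62)=1300156, p(63)=1505499, p(64)=1741630, p(65)=2012558, p(66)=2323520, p(67)=2679689, p(68)=3087735, p(69)=3554345, p(70)=4087968, p(71)=4697205, p(72)=5392783, p(73)=6185689, p(74)=7089500, p(75)=8118264, p(76)=9289091, p(77)=10619863, p(78)=12132164, p(79)=13848650, p(80)=15796476, p(81)=18004327, p(82)=20506255, p(83)=23338469, p(84)=26543660, p(85)=30167357, p(86)=34262962, p(87)=38887673, p(88)=44108109, p(89)=49995925, p(90)=56634173, p(91)=64112359, p(92)=72533807, p(93)=82010177, p(94)=92669720, p(95)=104651419, p(96)=118114304, p(97)=133230930, p(98)=150198136, p(99)=169229875, p(100)=190569292, p(101)=214481126, p(102)=241265379, p(103)=271248950, p(104)=304801365, p(105)=342325709, p(106)=384276336, p(107)=431149389, p(108)=483502844, p(109)=541946240, p(110)=607163746, p(111)=679903203, p(112)=761002156, p(113)=851376628, p(114)=952050665, p(115)=1064144451, p(116)=1188908248, p(117)=1327710076, p(118)=1482074143, p(119)=1653668665, p(120)=1844349560, p(121)=2056148051, p(122)=2291320912, p(123)=2552338241, p(124)=2841940500, p(125)=3163127352, p(126)=3519222692, p(127)=3913864295, p(128)=4351078600, p(129)=4835271870, p(130)=5371315400, p(131)=5964539504, p(132)=6620830889, p(133)=7346629512, p(134)=8149040695, p(135)=9035836076, p(136)=10015581680, p(137)=11097645016, p(138)=12292341831, p(139)=13610949895, p(140)=15065878135, p(141)=16670689208, p(142)=18440293320, p(143)=20390982757, p(144)=22540654445, p(145)=24908858009, p(146)=27517052599, p(147)=30388671978, p(148)=33549419497, p(149)=37027355200, p(150)=40853235313, p(151)=45060624582, p(152)=49686288421, p(153)=54770336324.
Final step: p(154) = p(153) + p(152) - p(149) - p(147) + p(142) + p(139) - p(132) - p(128) + p(119) + p(114) - p(103) - p(97) + p(84) + p(77) - p(62) - p(54) + p(37) + p(28) - p(9)
= 54770336324 + 49686288421 - 37027355200 - 30388671978 + 18440293320 + 13610949895 - 6620830889 - 4351078600 + 1653668665 + 952050665 - 271248950 - 133230930 + 26543660 + 10619863 - 1300156 - 386155 + 21637 + 3718 - 30
= 60356673280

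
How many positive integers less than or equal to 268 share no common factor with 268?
132

268 = 2^2 × 67
φ(n) = n × ∏(1 - 1/p) for each prime p dividing n
φ(268) = 268 × (1 - 1/2) × (1 - 1/67) = 132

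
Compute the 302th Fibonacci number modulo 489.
368

Matrix identity: Q^n = [[F_(n+1), F_n], [F_n, F_(n-1)]] with Q = [[1,1],[1,0]].
n = 302 = 100101110₂. Square-and-multiply, entries mod 489:
Q^1 = [[1,1],[1,0]]
Q^2 = (Q^1)² = [[2,1],[1,1]]
Q^4 = (Q^2)² = [[5,3],[3,2]]
Q^9 = (Q^4)²·Q = [[55,34],[34,21]]
Q^18 = (Q^9)² = [[269,139],[139,130]]
Q^37 = (Q^18)²·Q = [[443,239],[239,204]]
Q^75 = (Q^37)²·Q = [[177,68],[68,109]]
Q^151 = (Q^75)²·Q = [[144,256],[256,377]]
Q^302 = (Q^151)² = [[208,368],[368,329]]
F_302 mod 489 = Q^302[0][1] = 368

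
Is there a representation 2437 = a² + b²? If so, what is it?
6² + 49² (a=6, b=49)

Factorization: 2437 = 2437
By Fermat: n is sum of two squares iff every prime p ≡ 3 (mod 4) appears to even power.
All primes ≡ 3 (mod 4) appear to even power.
Search a = 0, 1, 2, … for 2437 - a² a perfect square: first hit at a = 6: 2437 - 36 = 2401 = 49².
2437 = 6² + 49² = 36 + 2401 ✓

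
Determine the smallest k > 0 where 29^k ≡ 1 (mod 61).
12

61 is prime, so ord(29) divides φ(61) = 60.
Divisors of 60: 1, 2, 3, 4, 5, 6, 10, 12, 15, 20, 30, 60.
Repeated squaring: 29^1 ≡ 29, 29^2 ≡ 48, 29^4 ≡ 47, 29^8 ≡ 13, 29^16 ≡ 47, 29^32 ≡ 13 (mod 61).
Test 29^d mod 61 for each divisor d in increasing order:
29^1 ≡ 29
29^2 ≡ 48
29^3 = 29^2·29^1 ≡ 50
29^4 ≡ 47
29^5 = 29^4·29^1 ≡ 21
29^6 = 29^4·29^2 ≡ 60
29^10 = 29^8·29^2 ≡ 14
29^12 = 29^8·29^4 ≡ 1  ← first divisor giving 1
The order is 12.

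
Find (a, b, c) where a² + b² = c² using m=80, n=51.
(3799, 8160, 9001)

Euclid's formula: a = m² - n², b = 2mn, c = m² + n²
m = 80, n = 51
a = 80² - 51² = 6400 - 2601 = 3799
b = 2 × 80 × 51 = 8160
c = 80² + 51² = 6400 + 2601 = 9001
Verification: 3799² + 8160² = 14432401 + 66585600 = 81018001 = 9001² ✓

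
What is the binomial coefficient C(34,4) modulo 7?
1

Using Lucas' theorem:
Write n=34 and k=4 in base 7:
n in base 7: [4, 6]
k in base 7: [0, 4]
C(34,4) mod 7 = ∏ C(n_i, k_i) mod 7
Digit binomials (mod 7): C(4,0) = 1; C(6,4) = 15 ≡ 1
Product: 1 × 1 = 1 ≡ 1 (mod 7)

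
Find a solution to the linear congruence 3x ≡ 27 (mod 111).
x ≡ 9 (mod 37)

gcd(3, 111) = 3, which divides 27, so solutions exist.
Divide through by 3: x ≡ 9 (mod 37).
The coefficient of x is now 1, so x ≡ 9 (mod 37).
Check: 3 × 9 = 27 ≡ 27 (mod 111).
x ≡ 9 (mod 37), giving 3 solutions mod 111.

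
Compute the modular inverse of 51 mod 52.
51

gcd(51, 52) = 1, so the inverse exists.
Extended Euclidean algorithm on (52, 51):
52 = 1 × 51 + 1  ⟹  1 = (1)·52 + (-1)·51
So (-1)·51 ≡ 1 (mod 52), i.e. 51^(-1) ≡ -1 ≡ 51 (mod 52).
Check: 51 × 51 = 2601 ≡ 1 (mod 52)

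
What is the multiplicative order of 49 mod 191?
5

191 is prime, so ord(49) divides φ(191) = 190.
Divisors of 190: 1, 2, 5, 10, 19, 38, 95, 190.
Repeated squaring: 49^1 ≡ 49, 49^2 ≡ 109, 49^4 ≡ 39, 49^8 ≡ 184, 49^16 ≡ 49, 49^32 ≡ 109, 49^64 ≡ 39, 49^128 ≡ 184 (mod 191).
Test 49^d mod 191 for each divisor d in increasing order:
49^1 ≡ 49
49^2 ≡ 109
49^5 = 49^4·49^1 ≡ 1  ← first divisor giving 1
The order is 5.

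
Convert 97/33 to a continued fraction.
[2; 1, 15, 2]

Euclidean algorithm steps:
97 = 2 × 33 + 31
33 = 1 × 31 + 2
31 = 15 × 2 + 1
2 = 2 × 1 + 0
Continued fraction: [2; 1, 15, 2]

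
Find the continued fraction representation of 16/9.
[1; 1, 3, 2]

Euclidean algorithm steps:
16 = 1 × 9 + 7
9 = 1 × 7 + 2
7 = 3 × 2 + 1
2 = 2 × 1 + 0
Continued fraction: [1; 1, 3, 2]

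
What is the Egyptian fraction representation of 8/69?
1/9 + 1/207

Greedy algorithm:
8/69: ceiling(69/8) = 9, use 1/9
1/207: ceiling(207/1) = 207, use 1/207
Result: 8/69 = 1/9 + 1/207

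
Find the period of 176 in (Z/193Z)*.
192

193 is prime, so ord(176) divides φ(193) = 192.
Divisors of 192: 1, 2, 3, 4, 6, 8, 12, 16, 24, 32, 48, 64, 96, 192.
Repeated squaring: 176^1 ≡ 176, 176^2 ≡ 96, 176^4 ≡ 145, 176^8 ≡ 181, 176^16 ≡ 144, 176^32 ≡ 85, 176^64 ≡ 84, 176^128 ≡ 108 (mod 193).
Test 176^d mod 193 for each divisor d in increasing order:
176^1 ≡ 176
176^2 ≡ 96
176^3 = 176^2·176^1 ≡ 105
176^4 ≡ 145
176^6 = 176^4·176^2 ≡ 24
176^8 ≡ 181
176^12 = 176^8·176^4 ≡ 190
176^16 ≡ 144
176^24 = 176^16·176^8 ≡ 9
176^32 ≡ 85
176^48 = 176^32·176^16 ≡ 81
176^64 ≡ 84
176^96 = 176^64·176^32 ≡ 192
176^192 = 176^128·176^64 ≡ 1  ← first divisor giving 1
The order is 192.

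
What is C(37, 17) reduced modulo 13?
10

Using Lucas' theorem:
Write n=37 and k=17 in base 13:
n in base 13: [2, 11]
k in base 13: [1, 4]
C(37,17) mod 13 = ∏ C(n_i, k_i) mod 13
Digit binomials (mod 13): C(2,1) = 2; C(11,4) = 330 ≡ 5
Product: 2 × 5 = 10 ≡ 10 (mod 13)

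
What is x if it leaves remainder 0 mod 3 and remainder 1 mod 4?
9

Using Chinese Remainder Theorem:
M = 3 × 4 = 12
M1 = 4, M2 = 3
y1 = 4^(-1) mod 3 = 1
y2 = 3^(-1) mod 4 = 3
x = (0×4×1 + 1×3×3) mod 12 = 9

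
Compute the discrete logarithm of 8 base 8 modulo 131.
1

Baby-step giant-step with step n = ⌈√131⌉ = 12.
Baby steps 8^j mod 131 (j:value) for j=0..11: 0:1, 1:8, 2:64, 3:119, 4:35, 5:18, 6:13, 7:104, 8:46, 9:106, 10:62, 11:103.
h = 8 is already in the table at j=1, so x = 1.
Check: 8^1 ≡ 8 (mod 131).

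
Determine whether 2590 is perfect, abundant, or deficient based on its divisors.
abundant

Proper divisors of 2590: sum = 1 + 2 + 5 + 7 + 10 + 14 + 35 + 37 + 70 + 74 + 185 + 259 + 370 + 518 + 1295 = 2882
Since 2882 > 2590, 2590 is abundant.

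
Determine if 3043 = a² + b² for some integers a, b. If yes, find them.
Not possible

Factorization: 3043 = 17 × 179
By Fermat: n is sum of two squares iff every prime p ≡ 3 (mod 4) appears to even power.
Prime(s) ≡ 3 (mod 4) with odd exponent: [(179, 1)]
Therefore 3043 cannot be expressed as a² + b².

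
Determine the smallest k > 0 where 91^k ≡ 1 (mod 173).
172

173 is prime, so ord(91) divides φ(173) = 172.
Divisors of 172: 1, 2, 4, 43, 86, 172.
Repeated squaring: 91^1 ≡ 91, 91^2 ≡ 150, 91^4 ≡ 10, 91^8 ≡ 100, 91^16 ≡ 139, 91^32 ≡ 118, 91^64 ≡ 84, 91^128 ≡ 136 (mod 173).
Test 91^d mod 173 for each divisor d in increasing order:
91^1 ≡ 91
91^2 ≡ 150
91^4 ≡ 10
91^43 = 91^32·91^8·91^2·91^1 ≡ 80
91^86 = 91^64·91^16·91^4·91^2 ≡ 172
91^172 = 91^128·91^32·91^8·91^4 ≡ 1  ← first divisor giving 1
The order is 172.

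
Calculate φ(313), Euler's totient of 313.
312

313 = 313
φ(n) = n × ∏(1 - 1/p) for each prime p dividing n
φ(313) = 313 × (1 - 1/313) = 312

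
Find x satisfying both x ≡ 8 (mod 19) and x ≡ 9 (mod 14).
65

Using Chinese Remainder Theorem:
M = 19 × 14 = 266
M1 = 14, M2 = 19
y1 = 14^(-1) mod 19 = 15
y2 = 19^(-1) mod 14 = 3
x = (8×14×15 + 9×19×3) mod 266 = 65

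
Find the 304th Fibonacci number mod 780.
543

Matrix identity: Q^n = [[F_(n+1), F_n], [F_n, F_(n-1)]] with Q = [[1,1],[1,0]].
n = 304 = 100110000₂. Square-and-multiply, entries mod 780:
Q^1 = [[1,1],[1,0]]
Q^2 = (Q^1)² = [[2,1],[1,1]]
Q^4 = (Q^2)² = [[5,3],[3,2]]
Q^9 = (Q^4)²·Q = [[55,34],[34,21]]
Q^19 = (Q^9)²·Q = [[525,281],[281,244]]
Q^38 = (Q^19)² = [[466,29],[29,437]]
Q^76 = (Q^38)² = [[377,447],[447,710]]
Q^152 = (Q^76)² = [[298,729],[729,349]]
Q^304 = (Q^152)² = [[145,543],[543,382]]
F_304 mod 780 = Q^304[0][1] = 543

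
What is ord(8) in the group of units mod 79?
13

79 is prime, so ord(8) divides φ(79) = 78.
Divisors of 78: 1, 2, 3, 6, 13, 26, 39, 78.
Repeated squaring: 8^1 ≡ 8, 8^2 ≡ 64, 8^4 ≡ 67, 8^8 ≡ 65, 8^16 ≡ 38, 8^32 ≡ 22, 8^64 ≡ 10 (mod 79).
Test 8^d mod 79 for each divisor d in increasing order:
8^1 ≡ 8
8^2 ≡ 64
8^3 = 8^2·8^1 ≡ 38
8^6 = 8^4·8^2 ≡ 22
8^13 = 8^8·8^4·8^1 ≡ 1  ← first divisor giving 1
The order is 13.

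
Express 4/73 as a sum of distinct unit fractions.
1/19 + 1/463 + 1/321091 + 1/206198539471

Greedy algorithm:
4/73: ceiling(73/4) = 19, use 1/19
3/1387: ceiling(1387/3) = 463, use 1/463
2/642181: ceiling(642181/2) = 321091, use 1/321091
1/206198539471: ceiling(206198539471/1) = 206198539471, use 1/206198539471
Result: 4/73 = 1/19 + 1/463 + 1/321091 + 1/206198539471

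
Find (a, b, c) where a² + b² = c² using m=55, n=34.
(1869, 3740, 4181)

Euclid's formula: a = m² - n², b = 2mn, c = m² + n²
m = 55, n = 34
a = 55² - 34² = 3025 - 1156 = 1869
b = 2 × 55 × 34 = 3740
c = 55² + 34² = 3025 + 1156 = 4181
Verification: 1869² + 3740² = 3493161 + 13987600 = 17480761 = 4181² ✓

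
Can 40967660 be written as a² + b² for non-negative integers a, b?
Not possible

Factorization: 40967660 = 2^2 × 5 × 127^3
By Fermat: n is sum of two squares iff every prime p ≡ 3 (mod 4) appears to even power.
Prime(s) ≡ 3 (mod 4) with odd exponent: [(127, 3)]
Therefore 40967660 cannot be expressed as a² + b².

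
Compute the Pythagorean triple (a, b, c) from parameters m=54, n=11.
(2795, 1188, 3037)

Euclid's formula: a = m² - n², b = 2mn, c = m² + n²
m = 54, n = 11
a = 54² - 11² = 2916 - 121 = 2795
b = 2 × 54 × 11 = 1188
c = 54² + 11² = 2916 + 121 = 3037
Verification: 2795² + 1188² = 7812025 + 1411344 = 9223369 = 3037² ✓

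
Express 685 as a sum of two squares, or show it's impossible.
3² + 26² (a=3, b=26)

Factorization: 685 = 5 × 137
By Fermat: n is sum of two squares iff every prime p ≡ 3 (mod 4) appears to even power.
All primes ≡ 3 (mod 4) appear to even power.
Search a = 0, 1, 2, … for 685 - a² a perfect square: first hit at a = 3: 685 - 9 = 676 = 26².
685 = 3² + 26² = 9 + 676 ✓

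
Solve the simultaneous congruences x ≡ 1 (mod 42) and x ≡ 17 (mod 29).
1177

Using Chinese Remainder Theorem:
M = 42 × 29 = 1218
M1 = 29, M2 = 42
y1 = 29^(-1) mod 42 = 29
y2 = 42^(-1) mod 29 = 9
x = (1×29×29 + 17×42×9) mod 1218 = 1177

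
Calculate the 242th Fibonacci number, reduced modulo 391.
47

Matrix identity: Q^n = [[F_(n+1), F_n], [F_n, F_(n-1)]] with Q = [[1,1],[1,0]].
n = 242 = 11110010₂. Square-and-multiply, entries mod 391:
Q^1 = [[1,1],[1,0]]
Q^3 = (Q^1)²·Q = [[3,2],[2,1]]
Q^7 = (Q^3)²·Q = [[21,13],[13,8]]
Q^15 = (Q^7)²·Q = [[205,219],[219,377]]
Q^30 = (Q^15)² = [[56,383],[383,64]]
Q^60 = (Q^30)² = [[72,213],[213,250]]
Q^121 = (Q^60)²·Q = [[275,114],[114,161]]
Q^242 = (Q^121)² = [[255,47],[47,208]]
F_242 mod 391 = Q^242[0][1] = 47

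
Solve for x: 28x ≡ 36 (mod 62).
x ≡ 19 (mod 31)

gcd(28, 62) = 2, which divides 36, so solutions exist.
Divide through by 2: 14x ≡ 18 (mod 31).
Find 14^(-1) mod 31 by the extended Euclidean algorithm:
31 = 2 × 14 + 3  ⟹  3 = (1)·31 + (-2)·14
14 = 4 × 3 + 2  ⟹  2 = (-4)·31 + (9)·14
3 = 1 × 2 + 1  ⟹  1 = (5)·31 + (-11)·14
So (-11)·14 ≡ 1 (mod 31), i.e. 14^(-1) ≡ -11 ≡ 20 (mod 31).
x ≡ 20 × 18 = 360 ≡ 19 (mod 31).
Check: 28 × 19 = 532 ≡ 36 (mod 62).
x ≡ 19 (mod 31), giving 2 solutions mod 62.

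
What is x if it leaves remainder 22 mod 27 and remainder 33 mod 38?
1021

Using Chinese Remainder Theorem:
M = 27 × 38 = 1026
M1 = 38, M2 = 27
y1 = 38^(-1) mod 27 = 5
y2 = 27^(-1) mod 38 = 31
x = (22×38×5 + 33×27×31) mod 1026 = 1021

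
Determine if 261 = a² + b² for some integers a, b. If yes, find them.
6² + 15² (a=6, b=15)

Factorization: 261 = 3^2 × 29
By Fermat: n is sum of two squares iff every prime p ≡ 3 (mod 4) appears to even power.
All primes ≡ 3 (mod 4) appear to even power.
Search a = 0, 1, 2, … for 261 - a² a perfect square: first hit at a = 6: 261 - 36 = 225 = 15².
261 = 6² + 15² = 36 + 225 ✓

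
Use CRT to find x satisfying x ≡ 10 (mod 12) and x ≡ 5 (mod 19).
214

Using Chinese Remainder Theorem:
M = 12 × 19 = 228
M1 = 19, M2 = 12
y1 = 19^(-1) mod 12 = 7
y2 = 12^(-1) mod 19 = 8
x = (10×19×7 + 5×12×8) mod 228 = 214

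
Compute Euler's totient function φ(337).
336

337 = 337
φ(n) = n × ∏(1 - 1/p) for each prime p dividing n
φ(337) = 337 × (1 - 1/337) = 336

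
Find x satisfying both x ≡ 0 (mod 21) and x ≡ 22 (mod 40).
462

Using Chinese Remainder Theorem:
M = 21 × 40 = 840
M1 = 40, M2 = 21
y1 = 40^(-1) mod 21 = 10
y2 = 21^(-1) mod 40 = 21
x = (0×40×10 + 22×21×21) mod 840 = 462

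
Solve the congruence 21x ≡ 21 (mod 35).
x ≡ 1 (mod 5)

gcd(21, 35) = 7, which divides 21, so solutions exist.
Divide through by 7: 3x ≡ 3 (mod 5).
Find 3^(-1) mod 5 by the extended Euclidean algorithm:
5 = 1 × 3 + 2  ⟹  2 = (1)·5 + (-1)·3
3 = 1 × 2 + 1  ⟹  1 = (-1)·5 + (2)·3
So (2)·3 ≡ 1 (mod 5), i.e. 3^(-1) ≡ 2 (mod 5).
x ≡ 2 × 3 = 6 ≡ 1 (mod 5).
Check: 21 × 1 = 21 ≡ 21 (mod 35).
x ≡ 1 (mod 5), giving 7 solutions mod 35.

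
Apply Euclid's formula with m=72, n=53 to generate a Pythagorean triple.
(2375, 7632, 7993)

Euclid's formula: a = m² - n², b = 2mn, c = m² + n²
m = 72, n = 53
a = 72² - 53² = 5184 - 2809 = 2375
b = 2 × 72 × 53 = 7632
c = 72² + 53² = 5184 + 2809 = 7993
Verification: 2375² + 7632² = 5640625 + 58247424 = 63888049 = 7993² ✓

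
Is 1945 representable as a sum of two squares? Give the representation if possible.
3² + 44² (a=3, b=44)

Factorization: 1945 = 5 × 389
By Fermat: n is sum of two squares iff every prime p ≡ 3 (mod 4) appears to even power.
All primes ≡ 3 (mod 4) appear to even power.
Search a = 0, 1, 2, … for 1945 - a² a perfect square: first hit at a = 3: 1945 - 9 = 1936 = 44².
1945 = 3² + 44² = 9 + 1936 ✓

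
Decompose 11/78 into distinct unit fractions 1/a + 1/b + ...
1/8 + 1/63 + 1/6552

Greedy algorithm:
11/78: ceiling(78/11) = 8, use 1/8
5/312: ceiling(312/5) = 63, use 1/63
1/6552: ceiling(6552/1) = 6552, use 1/6552
Result: 11/78 = 1/8 + 1/63 + 1/6552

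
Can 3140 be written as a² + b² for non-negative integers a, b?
2² + 56² (a=2, b=56)

Factorization: 3140 = 2^2 × 5 × 157
By Fermat: n is sum of two squares iff every prime p ≡ 3 (mod 4) appears to even power.
All primes ≡ 3 (mod 4) appear to even power.
Search a = 0, 1, 2, … for 3140 - a² a perfect square: first hit at a = 2: 3140 - 4 = 3136 = 56².
3140 = 2² + 56² = 4 + 3136 ✓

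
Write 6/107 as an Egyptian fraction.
1/18 + 1/1926

Greedy algorithm:
6/107: ceiling(107/6) = 18, use 1/18
1/1926: ceiling(1926/1) = 1926, use 1/1926
Result: 6/107 = 1/18 + 1/1926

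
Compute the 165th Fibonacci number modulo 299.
67

Matrix identity: Q^n = [[F_(n+1), F_n], [F_n, F_(n-1)]] with Q = [[1,1],[1,0]].
n = 165 = 10100101₂. Square-and-multiply, entries mod 299:
Q^1 = [[1,1],[1,0]]
Q^2 = (Q^1)² = [[2,1],[1,1]]
Q^5 = (Q^2)²·Q = [[8,5],[5,3]]
Q^10 = (Q^5)² = [[89,55],[55,34]]
Q^20 = (Q^10)² = [[182,187],[187,294]]
Q^41 = (Q^20)²·Q = [[130,220],[220,209]]
Q^82 = (Q^41)² = [[118,129],[129,288]]
Q^165 = (Q^82)²·Q = [[116,67],[67,49]]
F_165 mod 299 = Q^165[0][1] = 67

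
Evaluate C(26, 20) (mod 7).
0

Using Lucas' theorem:
Write n=26 and k=20 in base 7:
n in base 7: [3, 5]
k in base 7: [2, 6]
C(26,20) mod 7 = ∏ C(n_i, k_i) mod 7
Digit binomials (mod 7): C(3,2) = 3; C(5,6) = 0 (k_i > n_i)
Product: 3 × 0 = 0 ≡ 0 (mod 7)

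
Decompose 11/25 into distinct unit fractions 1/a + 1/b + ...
1/3 + 1/10 + 1/150

Greedy algorithm:
11/25: ceiling(25/11) = 3, use 1/3
8/75: ceiling(75/8) = 10, use 1/10
1/150: ceiling(150/1) = 150, use 1/150
Result: 11/25 = 1/3 + 1/10 + 1/150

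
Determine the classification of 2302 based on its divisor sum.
deficient

Proper divisors of 2302: sum = 1 + 2 + 1151 = 1154
Since 1154 < 2302, 2302 is deficient.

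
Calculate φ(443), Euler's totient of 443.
442

443 = 443
φ(n) = n × ∏(1 - 1/p) for each prime p dividing n
φ(443) = 443 × (1 - 1/443) = 442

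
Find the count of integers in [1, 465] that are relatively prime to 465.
240

465 = 3 × 5 × 31
φ(n) = n × ∏(1 - 1/p) for each prime p dividing n
φ(465) = 465 × (1 - 1/3) × (1 - 1/5) × (1 - 1/31) = 240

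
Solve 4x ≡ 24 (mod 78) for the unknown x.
x ≡ 6 (mod 39)

gcd(4, 78) = 2, which divides 24, so solutions exist.
Divide through by 2: 2x ≡ 12 (mod 39).
Find 2^(-1) mod 39 by the extended Euclidean algorithm:
39 = 19 × 2 + 1  ⟹  1 = (1)·39 + (-19)·2
So (-19)·2 ≡ 1 (mod 39), i.e. 2^(-1) ≡ -19 ≡ 20 (mod 39).
x ≡ 20 × 12 = 240 ≡ 6 (mod 39).
Check: 4 × 6 = 24 ≡ 24 (mod 78).
x ≡ 6 (mod 39), giving 2 solutions mod 78.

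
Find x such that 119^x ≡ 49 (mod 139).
136

Baby-step giant-step with step n = ⌈√139⌉ = 12.
Baby steps 119^j mod 139 (j:value) for j=0..11: 0:1, 1:119, 2:122, 3:62, 4:11, 5:58, 6:91, 7:126, 8:121, 9:82, 10:28, 11:135.
Giant-step multiplier: 119^(-12) ≡ 119^(138-12) = 119^126 ≡ 106 (mod 139).
Giant steps γ_i = 49·106^i mod 139: γ_0=49, γ_1=51, γ_2=124, γ_3=78, γ_4=67, γ_5=13, γ_6=127, γ_7=118, γ_8=137, γ_9=66, γ_10=46, γ_11=11 (in table at j=4).
x = i·n + j = 11·12 + 4 = 136.
Check: 119^136 ≡ 49 (mod 139).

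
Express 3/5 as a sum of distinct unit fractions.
1/2 + 1/10

Greedy algorithm:
3/5: ceiling(5/3) = 2, use 1/2
1/10: ceiling(10/1) = 10, use 1/10
Result: 3/5 = 1/2 + 1/10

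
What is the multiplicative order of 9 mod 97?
24

97 is prime, so ord(9) divides φ(97) = 96.
Divisors of 96: 1, 2, 3, 4, 6, 8, 12, 16, 24, 32, 48, 96.
Repeated squaring: 9^1 ≡ 9, 9^2 ≡ 81, 9^4 ≡ 62, 9^8 ≡ 61, 9^16 ≡ 35, 9^32 ≡ 61, 9^64 ≡ 35 (mod 97).
Test 9^d mod 97 for each divisor d in increasing order:
9^1 ≡ 9
9^2 ≡ 81
9^3 = 9^2·9^1 ≡ 50
9^4 ≡ 62
9^6 = 9^4·9^2 ≡ 75
9^8 ≡ 61
9^12 = 9^8·9^4 ≡ 96
9^16 ≡ 35
9^24 = 9^16·9^8 ≡ 1  ← first divisor giving 1
The order is 24.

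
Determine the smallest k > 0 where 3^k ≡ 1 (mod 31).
30

31 is prime, so ord(3) divides φ(31) = 30.
Divisors of 30: 1, 2, 3, 5, 6, 10, 15, 30.
Repeated squaring: 3^1 ≡ 3, 3^2 ≡ 9, 3^4 ≡ 19, 3^8 ≡ 20, 3^16 ≡ 28 (mod 31).
Test 3^d mod 31 for each divisor d in increasing order:
3^1 ≡ 3
3^2 ≡ 9
3^3 = 3^2·3^1 ≡ 27
3^5 = 3^4·3^1 ≡ 26
3^6 = 3^4·3^2 ≡ 16
3^10 = 3^8·3^2 ≡ 25
3^15 = 3^8·3^4·3^2·3^1 ≡ 30
3^30 = 3^16·3^8·3^4·3^2 ≡ 1  ← first divisor giving 1
The order is 30.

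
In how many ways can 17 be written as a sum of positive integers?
297

p(n) counts ways to write n as a sum of positive integers (order ignored).
Euler's pentagonal recurrence: p(k) = p(k-1) + p(k-2) - p(k-5) - p(k-7) + p(k-12) + p(k-15) - ... (offsets j(3j∓1)/2, signs ++--, p(0)=1, p(<0)=0).
DP table for k = 0..16: p(0)=1, p(1)=1, p(2)=2, p(3)=3, p(4)=5, p(5)=7, p(6)=11, p(7)=15, p(8)=22, p(9)=30, p(10)=42, p(11)=56, p(12)=77, p(13)=101, p(14)=135, p(15)=176, p(16)=231.
Final step: p(17) = p(16) + p(15) - p(12) - p(10) + p(5) + p(2)
= 231 + 176 - 77 - 42 + 7 + 2
= 297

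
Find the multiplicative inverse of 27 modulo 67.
5

gcd(27, 67) = 1, so the inverse exists.
Extended Euclidean algorithm on (67, 27):
67 = 2 × 27 + 13  ⟹  13 = (1)·67 + (-2)·27
27 = 2 × 13 + 1  ⟹  1 = (-2)·67 + (5)·27
So (5)·27 ≡ 1 (mod 67), i.e. 27^(-1) ≡ 5 (mod 67).
Check: 27 × 5 = 135 ≡ 1 (mod 67)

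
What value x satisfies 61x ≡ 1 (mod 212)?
73

gcd(61, 212) = 1, so the inverse exists.
Extended Euclidean algorithm on (212, 61):
212 = 3 × 61 + 29  ⟹  29 = (1)·212 + (-3)·61
61 = 2 × 29 + 3  ⟹  3 = (-2)·212 + (7)·61
29 = 9 × 3 + 2  ⟹  2 = (19)·212 + (-66)·61
3 = 1 × 2 + 1  ⟹  1 = (-21)·212 + (73)·61
So (73)·61 ≡ 1 (mod 212), i.e. 61^(-1) ≡ 73 (mod 212).
Check: 61 × 73 = 4453 ≡ 1 (mod 212)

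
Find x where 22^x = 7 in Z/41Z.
11

Baby-step giant-step with step n = ⌈√41⌉ = 7.
Baby steps 22^j mod 41 (j:value) for j=0..6: 0:1, 1:22, 2:33, 3:29, 4:23, 5:14, 6:21.
Giant-step multiplier: 22^(-7) ≡ 22^(40-7) = 22^33 ≡ 15 (mod 41).
Giant steps γ_i = 7·15^i mod 41: γ_0=7, γ_1=23 (in table at j=4).
x = i·n + j = 1·7 + 4 = 11.
Check: 22^11 ≡ 7 (mod 41).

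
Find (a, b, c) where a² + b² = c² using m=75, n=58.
(2261, 8700, 8989)

Euclid's formula: a = m² - n², b = 2mn, c = m² + n²
m = 75, n = 58
a = 75² - 58² = 5625 - 3364 = 2261
b = 2 × 75 × 58 = 8700
c = 75² + 58² = 5625 + 3364 = 8989
Verification: 2261² + 8700² = 5112121 + 75690000 = 80802121 = 8989² ✓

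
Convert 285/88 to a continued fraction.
[3; 4, 5, 4]

Euclidean algorithm steps:
285 = 3 × 88 + 21
88 = 4 × 21 + 4
21 = 5 × 4 + 1
4 = 4 × 1 + 0
Continued fraction: [3; 4, 5, 4]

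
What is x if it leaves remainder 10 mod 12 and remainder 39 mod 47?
274

Using Chinese Remainder Theorem:
M = 12 × 47 = 564
M1 = 47, M2 = 12
y1 = 47^(-1) mod 12 = 11
y2 = 12^(-1) mod 47 = 4
x = (10×47×11 + 39×12×4) mod 564 = 274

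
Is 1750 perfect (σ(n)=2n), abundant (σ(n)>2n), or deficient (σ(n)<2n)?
abundant

Proper divisors of 1750: sum = 1 + 2 + 5 + 7 + 10 + 14 + 25 + 35 + 50 + 70 + 125 + 175 + 250 + 350 + 875 = 1994
Since 1994 > 1750, 1750 is abundant.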